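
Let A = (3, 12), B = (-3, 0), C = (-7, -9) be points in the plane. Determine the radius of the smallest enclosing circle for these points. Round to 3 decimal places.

11.630

Side lengths²: AB² = 180, AC² = 541, BC² = 97.
Since AC² = 541 ≥ 180 + 97 = 277, the angle opposite AC is not acute, so the smallest enclosing circle has AC as diameter.
Centre = midpoint of AC = (-2, 1.5), r² = 541/4 = 135.25.
r = √(135.25) ≈ 11.630.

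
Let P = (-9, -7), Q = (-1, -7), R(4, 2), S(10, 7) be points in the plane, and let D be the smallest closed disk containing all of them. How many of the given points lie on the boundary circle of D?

2

The farthest pair is P–S with squared distance 557. The circle on this segment as diameter has centre (0.5, 0) and r² = 557/4 = 139.25.
Check Q: distance² to centre = 51.25 ≤ 139.25, so it lies inside.
All remaining points lie in this disk, and no smaller disk contains both endpoints, so this is the minimum enclosing circle.
The points at distance exactly r from the centre are P, S — 2 points.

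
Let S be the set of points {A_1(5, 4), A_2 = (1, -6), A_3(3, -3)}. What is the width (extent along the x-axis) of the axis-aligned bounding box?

4

max x = 5, min x = 1, so width = 4.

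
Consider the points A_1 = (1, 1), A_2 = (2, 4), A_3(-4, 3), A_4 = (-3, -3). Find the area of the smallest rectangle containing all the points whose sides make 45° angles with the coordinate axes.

In coordinates u = x + y, v = x − y the rectangle is axis-aligned; the map (x,y)→(u,v) scales areas by 2.
u-values: 2, 6, -1, -6; range = 6 − (-6) = 12.
v-values: 0, -2, -7, 0; range = 0 − (-7) = 7.
Area = (12 × 7) / 2 = 42.

42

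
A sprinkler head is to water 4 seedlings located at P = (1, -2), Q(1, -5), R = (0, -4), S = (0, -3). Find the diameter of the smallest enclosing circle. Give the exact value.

By Welzl's lemma the MEC is supported by two points (diametrically opposite) or three points (on a circumcircle).
The farthest pair is P–Q with squared distance 9. The circle on this segment as diameter has centre (1, -3.5) and r² = 9/4 = 2.25.
Check R: distance² to centre = 1.25 ≤ 2.25, so it lies inside.
All remaining points lie in this disk, and no smaller disk contains both endpoints, so this is the minimum enclosing circle.
Diameter = 2r = 2√(2.25) = 3.

3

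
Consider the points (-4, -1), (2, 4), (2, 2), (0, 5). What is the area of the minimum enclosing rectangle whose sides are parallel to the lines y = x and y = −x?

27.5

In coordinates u = x + y, v = x − y the rectangle is axis-aligned; the map (x,y)→(u,v) scales areas by 2.
u-values: -5, 6, 4, 5; range = 6 − (-5) = 11.
v-values: -3, -2, 0, -5; range = 0 − (-5) = 5.
Area = (11 × 5) / 2 = 27.5.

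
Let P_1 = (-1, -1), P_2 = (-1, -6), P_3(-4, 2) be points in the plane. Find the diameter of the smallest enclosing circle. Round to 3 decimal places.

Side lengths²: P_1P_2² = 25, P_1P_3² = 18, P_2P_3² = 73.
Since P_2P_3² = 73 ≥ 25 + 18 = 43, the angle opposite P_2P_3 is not acute, so the smallest enclosing circle has P_2P_3 as diameter.
Centre = midpoint of P_2P_3 = (-2.5, -2), r² = 73/4 = 18.25.
Diameter = 2r = 2√(18.25) ≈ 8.544.

8.544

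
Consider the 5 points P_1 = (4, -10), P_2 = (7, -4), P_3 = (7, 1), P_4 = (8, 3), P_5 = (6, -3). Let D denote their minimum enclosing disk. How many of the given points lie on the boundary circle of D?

2

By Welzl's lemma the MEC is supported by two points (diametrically opposite) or three points (on a circumcircle).
The farthest pair is P_1–P_4 with squared distance 185. The circle on this segment as diameter has centre (6, -3.5) and r² = 185/4 = 46.25.
Check P_2: distance² to centre = 1.25 ≤ 46.25, so it lies inside.
All remaining points lie in this disk, and no smaller disk contains both endpoints, so this is the minimum enclosing circle.
The points at distance exactly r from the centre are P_1, P_4 — 2 points.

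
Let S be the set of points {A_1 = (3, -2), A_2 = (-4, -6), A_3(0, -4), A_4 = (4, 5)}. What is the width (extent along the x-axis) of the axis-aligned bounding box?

max x = 4, min x = -4, so width = 8.

8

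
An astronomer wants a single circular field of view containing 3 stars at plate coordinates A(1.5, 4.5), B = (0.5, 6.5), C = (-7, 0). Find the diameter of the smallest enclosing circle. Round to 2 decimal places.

9.92

Side lengths²: AB² = 5, AC² = 92.5, BC² = 98.5.
Since BC² = 98.5 ≥ 92.5 + 5 = 97.5, the angle opposite BC is not acute, so the smallest enclosing circle has BC as diameter.
Centre = midpoint of BC = (-3.25, 3.25), r² = 98.5/4 = 24.625.
Diameter = 2r = 2√(24.625) ≈ 9.92.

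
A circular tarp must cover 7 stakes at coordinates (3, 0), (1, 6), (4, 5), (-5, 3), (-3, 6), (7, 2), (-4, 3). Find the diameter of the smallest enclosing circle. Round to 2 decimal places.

12.04

The farthest pair is (-5, 3)–(7, 2) with squared distance 145. The circle on this segment as diameter has centre (1, 2.5) and r² = 145/4 = 36.25.
Check (3, 0): distance² to centre = 10.25 ≤ 36.25, so it lies inside.
All remaining points lie in this disk, and no smaller disk contains both endpoints, so this is the minimum enclosing circle.
Diameter = 2r = 2√(36.25) ≈ 12.04.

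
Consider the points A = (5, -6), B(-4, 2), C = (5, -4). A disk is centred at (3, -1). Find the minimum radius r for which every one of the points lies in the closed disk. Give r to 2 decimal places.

7.62

The required radius is the distance from (3, -1) to the farthest point.
Squared distances: 29, 58, 13.
Maximum is 58, attained at B.
r = √58 ≈ 7.62.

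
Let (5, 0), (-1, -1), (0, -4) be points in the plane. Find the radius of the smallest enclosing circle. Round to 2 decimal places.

3.24

Call the three points A, B, C in the order given.
Side lengths²: AB² = 37, AC² = 41, BC² = 10.
Since AC² = 41 < 37 + 10 = 47, the triangle is acute, so the smallest enclosing circle is the circumcircle.
Circumcentre = (83/38, -61/38), r² = 7585/722.
r = √(7585/722) ≈ 3.24.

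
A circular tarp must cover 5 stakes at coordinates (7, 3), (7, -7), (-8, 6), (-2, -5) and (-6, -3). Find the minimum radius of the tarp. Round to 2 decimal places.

9.92

A smallest enclosing disk is always determined by at most three of the input points on its boundary.
The farthest pair is (7, -7)–(-8, 6) with squared distance 394. The circle on this segment as diameter has centre (-0.5, -0.5) and r² = 394/4 = 98.5.
Check (7, 3): distance² to centre = 68.5 ≤ 98.5, so it lies inside.
All remaining points lie in this disk, and no smaller disk contains both endpoints, so this is the minimum enclosing circle.
r = √(98.5) ≈ 9.92.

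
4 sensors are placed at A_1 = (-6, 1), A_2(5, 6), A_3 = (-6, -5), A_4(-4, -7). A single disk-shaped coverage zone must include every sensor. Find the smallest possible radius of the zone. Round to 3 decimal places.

7.906

The farthest pair is A_2–A_4 with squared distance 250. The circle on this segment as diameter has centre (0.5, -0.5) and r² = 250/4 = 62.5.
Check A_1: distance² to centre = 44.5 ≤ 62.5, so it lies inside.
All remaining points lie in this disk, and no smaller disk contains both endpoints, so this is the minimum enclosing circle.
r = √(62.5) ≈ 7.906.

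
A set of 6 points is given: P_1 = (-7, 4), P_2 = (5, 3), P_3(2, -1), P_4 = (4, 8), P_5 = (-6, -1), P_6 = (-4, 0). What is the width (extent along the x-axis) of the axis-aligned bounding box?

max x = 5, min x = -7, so width = 12.

12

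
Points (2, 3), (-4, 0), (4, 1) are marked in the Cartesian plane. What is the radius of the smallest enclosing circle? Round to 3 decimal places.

Call the three points A, B, C in the order given.
Side lengths²: AB² = 45, AC² = 8, BC² = 65.
Since BC² = 65 ≥ 45 + 8 = 53, the angle opposite BC is not acute, so the smallest enclosing circle has BC as diameter.
Centre = midpoint of BC = (0, 0.5), r² = 65/4 = 16.25.
r = √(16.25) ≈ 4.031.

4.031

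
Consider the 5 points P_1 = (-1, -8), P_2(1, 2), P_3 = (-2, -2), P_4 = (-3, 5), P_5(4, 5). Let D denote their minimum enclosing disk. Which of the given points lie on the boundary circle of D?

The minimum enclosing circle is determined by three boundary points: P_1, P_4, P_5.
Their circumcentre is (0.5, -29/26) with r² = 16781/338.
The farthest remaining point P_2 is at distance² 3365/338 ≤ 16781/338.
The points at distance exactly r from the centre are P_1, P_4, P_5 — 3 points.

P_1, P_4, P_5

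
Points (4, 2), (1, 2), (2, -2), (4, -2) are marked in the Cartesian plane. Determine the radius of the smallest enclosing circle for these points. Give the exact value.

2.5

A smallest enclosing disk is always determined by at most three of the input points on its boundary.
The farthest pair is (1, 2)–(4, -2) with squared distance 25. The circle on this segment as diameter has centre (2.5, 0) and r² = 25/4 = 6.25.
Check (4, 2): distance² to centre = 6.25 ≤ 6.25, so it lies inside.
All remaining points lie in this disk, and no smaller disk contains both endpoints, so this is the minimum enclosing circle.
r = √(6.25) = 2.5.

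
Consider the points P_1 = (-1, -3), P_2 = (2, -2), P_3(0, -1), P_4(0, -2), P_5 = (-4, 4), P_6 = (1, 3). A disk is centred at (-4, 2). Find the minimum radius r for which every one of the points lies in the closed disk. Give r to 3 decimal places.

The required radius is the distance from (-4, 2) to the farthest point.
Squared distances: 34, 52, 25, 32, 4, 26.
Maximum is 52, attained at P_2.
r = √52 ≈ 7.211.

7.211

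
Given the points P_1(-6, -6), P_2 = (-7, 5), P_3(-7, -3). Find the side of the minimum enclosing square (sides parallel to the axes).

11

The bounding box has width 1 and height 11.
An axis-aligned square enclosing the set must have side ≥ max(width, height).
So the minimum side is max(1, 11) = 11.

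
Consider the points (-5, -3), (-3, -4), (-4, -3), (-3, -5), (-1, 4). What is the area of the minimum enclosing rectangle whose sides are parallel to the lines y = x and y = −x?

38.5

In coordinates u = x + y, v = x − y the rectangle is axis-aligned; the map (x,y)→(u,v) scales areas by 2.
u-values: -8, -7, -7, -8, 3; range = 3 − (-8) = 11.
v-values: -2, 1, -1, 2, -5; range = 2 − (-5) = 7.
Area = (11 × 7) / 2 = 38.5.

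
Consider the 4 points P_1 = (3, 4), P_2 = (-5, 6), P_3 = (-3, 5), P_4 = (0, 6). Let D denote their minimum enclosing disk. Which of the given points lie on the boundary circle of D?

P_1, P_2

The farthest pair is P_1–P_2 with squared distance 68. The circle on this segment as diameter has centre (-1, 5) and r² = 68/4 = 17.
Check P_3: distance² to centre = 4 ≤ 17, so it lies inside.
All remaining points lie in this disk, and no smaller disk contains both endpoints, so this is the minimum enclosing circle.
The points at distance exactly r from the centre are P_1, P_2 — 2 points.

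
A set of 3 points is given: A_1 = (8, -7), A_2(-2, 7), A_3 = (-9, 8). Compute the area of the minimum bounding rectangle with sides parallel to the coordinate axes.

x ranges over [-9, 8], width 17.
y ranges over [-7, 8], height 15.
Area = 17 × 15 = 255.

255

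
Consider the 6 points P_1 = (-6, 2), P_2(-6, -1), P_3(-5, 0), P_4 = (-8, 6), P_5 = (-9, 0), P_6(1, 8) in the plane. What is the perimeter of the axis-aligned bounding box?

Width = max x − min x = 1 − (-9) = 10.
Height = max y − min y = 8 − (-1) = 9.
Perimeter = 2(10 + 9) = 38.

38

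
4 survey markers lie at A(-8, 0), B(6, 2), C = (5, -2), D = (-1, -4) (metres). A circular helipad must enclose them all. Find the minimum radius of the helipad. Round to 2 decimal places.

By Welzl's lemma the MEC is supported by two points (diametrically opposite) or three points (on a circumcircle).
The farthest pair is A–B with squared distance 200. The circle on this segment as diameter has centre (-1, 1) and r² = 200/4 = 50.
Check C: distance² to centre = 45 ≤ 50, so it lies inside.
All remaining points lie in this disk, and no smaller disk contains both endpoints, so this is the minimum enclosing circle.
r = √50 ≈ 7.07.

7.07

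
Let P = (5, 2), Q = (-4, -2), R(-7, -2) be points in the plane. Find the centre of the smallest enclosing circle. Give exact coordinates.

Side lengths²: PQ² = 97, PR² = 160, QR² = 9.
Since PR² = 160 ≥ 97 + 9 = 106, the angle opposite PR is not acute, so the smallest enclosing circle has PR as diameter.
Centre = midpoint of PR = (-1, 0), r² = 160/4 = 40.
Centre = (-1, 0).

(-1, 0)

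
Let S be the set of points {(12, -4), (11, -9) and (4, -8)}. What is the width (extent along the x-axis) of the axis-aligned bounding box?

max x = 12, min x = 4, so width = 8.

8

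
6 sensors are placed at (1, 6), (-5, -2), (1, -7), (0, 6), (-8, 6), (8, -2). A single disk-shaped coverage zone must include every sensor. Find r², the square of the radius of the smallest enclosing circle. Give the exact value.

23125/289

A smallest enclosing disk is always determined by at most three of the input points on its boundary.
The minimum enclosing circle is determined by three boundary points: (1, -7), (-8, 6), (8, -2).
Their circumcentre is (-1/17, 32/17) with r² = 23125/289.
The farthest remaining point (-5, -2) is at distance² 11412/289 ≤ 23125/289.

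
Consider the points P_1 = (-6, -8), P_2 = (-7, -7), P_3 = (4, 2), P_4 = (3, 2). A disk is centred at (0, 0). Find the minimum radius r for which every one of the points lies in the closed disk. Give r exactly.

The required radius is the distance from (0, 0) to the farthest point.
Squared distances: 100, 98, 20, 13.
Maximum is 100, attained at P_1.
r = √100 = 10.

10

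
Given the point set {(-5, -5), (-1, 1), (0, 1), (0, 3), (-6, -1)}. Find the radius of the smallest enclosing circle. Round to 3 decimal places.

4.717

The farthest pair is (-5, -5)–(0, 3) with squared distance 89. The circle on this segment as diameter has centre (-2.5, -1) and r² = 89/4 = 22.25.
Check (-1, 1): distance² to centre = 6.25 ≤ 22.25, so it lies inside.
All remaining points lie in this disk, and no smaller disk contains both endpoints, so this is the minimum enclosing circle.
r = √(22.25) ≈ 4.717.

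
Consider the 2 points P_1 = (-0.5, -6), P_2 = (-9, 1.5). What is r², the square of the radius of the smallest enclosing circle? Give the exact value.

32.125

The smallest circle enclosing two points has them as diameter endpoints.
Centre = midpoint = (-4.75, -2.25); r² = |P_1P_2|²/4 = 128.5/4 = 32.125.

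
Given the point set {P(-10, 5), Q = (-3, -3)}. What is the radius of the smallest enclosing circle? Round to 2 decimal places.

The smallest circle enclosing two points has them as diameter endpoints.
Centre = midpoint = (-6.5, 1); r² = |PQ|²/4 = 113/4 = 28.25.
r = √(28.25) ≈ 5.32.

5.32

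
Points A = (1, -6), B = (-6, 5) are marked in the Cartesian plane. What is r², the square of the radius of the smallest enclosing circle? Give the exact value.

42.5

The smallest circle enclosing two points has them as diameter endpoints.
Centre = midpoint = (-2.5, -0.5); r² = |AB|²/4 = 170/4 = 42.5.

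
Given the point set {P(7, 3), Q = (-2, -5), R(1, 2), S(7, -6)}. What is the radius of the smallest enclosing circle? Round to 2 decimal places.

6.06

The minimum enclosing circle of a finite set is fixed by two of the points (as a diameter) or three (as a circumcircle).
The minimum enclosing circle is determined by three boundary points: P, Q, S.
Their circumcentre is (53/18, -1.5) with r² = 5945/162.
The farthest remaining point R is at distance² 2597/162 ≤ 5945/162.
r = √(5945/162) ≈ 6.06.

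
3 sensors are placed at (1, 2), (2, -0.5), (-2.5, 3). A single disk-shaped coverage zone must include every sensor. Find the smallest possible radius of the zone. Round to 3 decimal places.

2.850

Call the three points A, B, C in the order given.
Side lengths²: AB² = 7.25, AC² = 13.25, BC² = 32.5.
Since BC² = 32.5 ≥ 13.25 + 7.25 = 20.5, the angle opposite BC is not acute, so the smallest enclosing circle has BC as diameter.
Centre = midpoint of BC = (-0.25, 1.25), r² = 32.5/4 = 8.125.
r = √(8.125) ≈ 2.850.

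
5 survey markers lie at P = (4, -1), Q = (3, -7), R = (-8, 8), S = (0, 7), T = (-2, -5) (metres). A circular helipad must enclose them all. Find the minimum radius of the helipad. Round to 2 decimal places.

By Welzl's lemma the MEC is supported by two points (diametrically opposite) or three points (on a circumcircle).
The farthest pair is Q–R with squared distance 346. The circle on this segment as diameter has centre (-2.5, 0.5) and r² = 346/4 = 86.5.
Check P: distance² to centre = 44.5 ≤ 86.5, so it lies inside.
All remaining points lie in this disk, and no smaller disk contains both endpoints, so this is the minimum enclosing circle.
r = √(86.5) ≈ 9.30.

9.30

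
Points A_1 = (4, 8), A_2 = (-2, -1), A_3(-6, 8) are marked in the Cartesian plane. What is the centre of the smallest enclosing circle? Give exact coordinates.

Side lengths²: A_1A_2² = 117, A_1A_3² = 100, A_2A_3² = 97.
Since A_1A_2² = 117 < 100 + 97 = 197, the triangle is acute, so the smallest enclosing circle is the circumcircle.
Circumcentre = (-1, 29/6), r² = 1261/36.
Centre = (-1, 29/6).

(-1, 29/6)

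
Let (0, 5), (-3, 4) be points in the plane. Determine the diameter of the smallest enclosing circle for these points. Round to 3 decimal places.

3.162

The smallest circle enclosing two points has them as diameter endpoints.
Centre = midpoint = (-1.5, 4.5); r² = |(0, 5)−(-3, 4)|²/4 = 10/4 = 2.5.
Diameter = 2r = 2√(2.5) ≈ 3.162.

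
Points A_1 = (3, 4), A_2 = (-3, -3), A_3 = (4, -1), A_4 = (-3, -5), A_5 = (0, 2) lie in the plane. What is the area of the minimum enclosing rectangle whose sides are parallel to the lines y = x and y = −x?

In coordinates u = x + y, v = x − y the rectangle is axis-aligned; the map (x,y)→(u,v) scales areas by 2.
u-values: 7, -6, 3, -8, 2; range = 7 − (-8) = 15.
v-values: -1, 0, 5, 2, -2; range = 5 − (-2) = 7.
Area = (15 × 7) / 2 = 52.5.

52.5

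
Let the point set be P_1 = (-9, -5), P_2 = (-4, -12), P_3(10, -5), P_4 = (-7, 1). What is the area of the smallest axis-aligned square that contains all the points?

361

The bounding box has width 19 and height 13.
An axis-aligned square enclosing the set must have side ≥ max(width, height).
So the minimum side is max(19, 13) = 19.
Area = 19² = 361.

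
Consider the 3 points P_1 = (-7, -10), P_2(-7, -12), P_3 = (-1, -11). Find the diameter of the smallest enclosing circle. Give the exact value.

Side lengths²: P_1P_2² = 4, P_1P_3² = 37, P_2P_3² = 37.
Since P_2P_3² = 37 < 37 + 4 = 41, the triangle is acute, so the smallest enclosing circle is the circumcircle.
Circumcentre = (-49/12, -11), r² = 1369/144.
Diameter = 2r = 2√(1369/144) = 37/6.

37/6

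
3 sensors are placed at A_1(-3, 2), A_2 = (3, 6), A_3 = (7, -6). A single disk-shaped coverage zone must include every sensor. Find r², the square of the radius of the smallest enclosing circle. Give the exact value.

5330/121

Side lengths²: A_1A_2² = 52, A_1A_3² = 164, A_2A_3² = 160.
Since A_1A_3² = 164 < 160 + 52 = 212, the triangle is acute, so the smallest enclosing circle is the circumcircle.
Circumcentre = (34/11, -7/11), r² = 5330/121.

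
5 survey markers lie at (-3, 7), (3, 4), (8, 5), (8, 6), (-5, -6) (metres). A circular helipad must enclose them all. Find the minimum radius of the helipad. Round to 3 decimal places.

The farthest pair is (8, 6)–(-5, -6) with squared distance 313. The circle on this segment as diameter has centre (1.5, 0) and r² = 313/4 = 78.25.
Check (-3, 7): distance² to centre = 69.25 ≤ 78.25, so it lies inside.
All remaining points lie in this disk, and no smaller disk contains both endpoints, so this is the minimum enclosing circle.
r = √(78.25) ≈ 8.846.

8.846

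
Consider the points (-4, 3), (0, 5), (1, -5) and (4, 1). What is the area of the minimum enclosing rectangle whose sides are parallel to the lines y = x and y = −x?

In coordinates u = x + y, v = x − y the rectangle is axis-aligned; the map (x,y)→(u,v) scales areas by 2.
u-values: -1, 5, -4, 5; range = 5 − (-4) = 9.
v-values: -7, -5, 6, 3; range = 6 − (-7) = 13.
Area = (9 × 13) / 2 = 58.5.

58.5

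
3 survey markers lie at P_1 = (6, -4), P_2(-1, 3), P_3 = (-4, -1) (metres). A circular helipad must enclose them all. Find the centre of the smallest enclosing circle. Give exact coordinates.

Side lengths²: P_1P_2² = 98, P_1P_3² = 109, P_2P_3² = 25.
Since P_1P_3² = 109 < 98 + 25 = 123, the triangle is acute, so the smallest enclosing circle is the circumcircle.
Circumcentre = (17/14, -25/14), r² = 2725/98.
Centre = (17/14, -25/14).

(17/14, -25/14)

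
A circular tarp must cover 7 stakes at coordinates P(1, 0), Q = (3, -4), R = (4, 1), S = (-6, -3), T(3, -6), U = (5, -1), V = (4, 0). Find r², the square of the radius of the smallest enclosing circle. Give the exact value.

31.25

The minimum enclosing circle of a finite set is fixed by two of the points (as a diameter) or three (as a circumcircle).
The farthest pair is S–U with squared distance 125. The circle on this segment as diameter has centre (-0.5, -2) and r² = 125/4 = 31.25.
Check P: distance² to centre = 6.25 ≤ 31.25, so it lies inside.
All remaining points lie in this disk, and no smaller disk contains both endpoints, so this is the minimum enclosing circle.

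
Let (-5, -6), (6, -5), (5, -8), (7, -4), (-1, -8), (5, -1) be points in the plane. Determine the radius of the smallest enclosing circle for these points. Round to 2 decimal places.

6.08

By Welzl's lemma the MEC is supported by two points (diametrically opposite) or three points (on a circumcircle).
The farthest pair is (-5, -6)–(7, -4) with squared distance 148. The circle on this segment as diameter has centre (1, -5) and r² = 148/4 = 37.
Check (6, -5): distance² to centre = 25 ≤ 37, so it lies inside.
All remaining points lie in this disk, and no smaller disk contains both endpoints, so this is the minimum enclosing circle.
r = √37 ≈ 6.08.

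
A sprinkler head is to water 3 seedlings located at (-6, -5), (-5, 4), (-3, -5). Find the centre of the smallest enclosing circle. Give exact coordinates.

Call the three points A, B, C in the order given.
Side lengths²: AB² = 82, AC² = 9, BC² = 85.
Since BC² = 85 < 82 + 9 = 91, the triangle is acute, so the smallest enclosing circle is the circumcircle.
Circumcentre = (-4.5, -11/18), r² = 3485/162.
Centre = (-4.5, -11/18).

(-4.5, -11/18)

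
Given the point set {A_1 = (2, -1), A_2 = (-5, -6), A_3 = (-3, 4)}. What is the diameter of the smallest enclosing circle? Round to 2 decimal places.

Side lengths²: A_1A_2² = 74, A_1A_3² = 50, A_2A_3² = 104.
Since A_2A_3² = 104 < 74 + 50 = 124, the triangle is acute, so the smallest enclosing circle is the circumcircle.
Circumcentre = (-19/6, -7/6), r² = 481/18.
Diameter = 2r = 2√(481/18) ≈ 10.34.

10.34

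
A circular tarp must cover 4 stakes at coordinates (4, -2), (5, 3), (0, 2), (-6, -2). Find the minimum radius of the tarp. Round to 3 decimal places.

6.042

The farthest pair is (5, 3)–(-6, -2) with squared distance 146. The circle on this segment as diameter has centre (-0.5, 0.5) and r² = 146/4 = 36.5.
Check (4, -2): distance² to centre = 26.5 ≤ 36.5, so it lies inside.
All remaining points lie in this disk, and no smaller disk contains both endpoints, so this is the minimum enclosing circle.
r = √(36.5) ≈ 6.042.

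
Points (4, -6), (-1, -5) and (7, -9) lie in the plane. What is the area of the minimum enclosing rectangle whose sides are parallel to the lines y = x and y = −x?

24

In coordinates u = x + y, v = x − y the rectangle is axis-aligned; the map (x,y)→(u,v) scales areas by 2.
u-values: -2, -6, -2; range = -2 − (-6) = 4.
v-values: 10, 4, 16; range = 16 − 4 = 12.
Area = (4 × 12) / 2 = 24.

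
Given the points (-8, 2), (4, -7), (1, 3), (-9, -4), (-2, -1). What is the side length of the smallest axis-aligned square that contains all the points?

13

The bounding box has width 13 and height 10.
An axis-aligned square enclosing the set must have side ≥ max(width, height).
So the minimum side is max(13, 10) = 13.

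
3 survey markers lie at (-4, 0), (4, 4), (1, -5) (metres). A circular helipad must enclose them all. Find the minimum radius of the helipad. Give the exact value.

5

Call the three points A, B, C in the order given.
Side lengths²: AB² = 80, AC² = 50, BC² = 90.
Since BC² = 90 < 80 + 50 = 130, the triangle is acute, so the smallest enclosing circle is the circumcircle.
Circumcentre = (1, 0), r² = 25.
r = √25 = 5.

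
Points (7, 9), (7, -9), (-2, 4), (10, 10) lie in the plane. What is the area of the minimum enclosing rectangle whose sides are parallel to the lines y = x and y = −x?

In coordinates u = x + y, v = x − y the rectangle is axis-aligned; the map (x,y)→(u,v) scales areas by 2.
u-values: 16, -2, 2, 20; range = 20 − (-2) = 22.
v-values: -2, 16, -6, 0; range = 16 − (-6) = 22.
Area = (22 × 22) / 2 = 242.

242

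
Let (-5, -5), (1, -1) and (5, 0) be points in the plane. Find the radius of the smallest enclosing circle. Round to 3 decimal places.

Call the three points A, B, C in the order given.
Side lengths²: AB² = 52, AC² = 125, BC² = 17.
Since AC² = 125 ≥ 52 + 17 = 69, the angle opposite AC is not acute, so the smallest enclosing circle has AC as diameter.
Centre = midpoint of AC = (0, -2.5), r² = 125/4 = 31.25.
r = √(31.25) ≈ 5.590.

5.590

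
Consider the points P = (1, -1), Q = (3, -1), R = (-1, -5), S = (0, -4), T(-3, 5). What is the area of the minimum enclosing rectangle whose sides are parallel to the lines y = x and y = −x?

In coordinates u = x + y, v = x − y the rectangle is axis-aligned; the map (x,y)→(u,v) scales areas by 2.
u-values: 0, 2, -6, -4, 2; range = 2 − (-6) = 8.
v-values: 2, 4, 4, 4, -8; range = 4 − (-8) = 12.
Area = (8 × 12) / 2 = 48.

48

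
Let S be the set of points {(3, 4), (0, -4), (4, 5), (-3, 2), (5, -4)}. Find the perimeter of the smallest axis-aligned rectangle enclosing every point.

34

Width = max x − min x = 5 − (-3) = 8.
Height = max y − min y = 5 − (-4) = 9.
Perimeter = 2(8 + 9) = 34.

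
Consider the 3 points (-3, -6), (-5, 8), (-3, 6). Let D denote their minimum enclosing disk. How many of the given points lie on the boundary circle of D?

2

Call the three points A, B, C in the order given.
Side lengths²: AB² = 200, AC² = 144, BC² = 8.
Since AB² = 200 ≥ 144 + 8 = 152, the angle opposite AB is not acute, so the smallest enclosing circle has AB as diameter.
Centre = midpoint of AB = (-4, 1), r² = 200/4 = 50.
The points at distance exactly r from the centre are (-3, -6), (-5, 8) — 2 points.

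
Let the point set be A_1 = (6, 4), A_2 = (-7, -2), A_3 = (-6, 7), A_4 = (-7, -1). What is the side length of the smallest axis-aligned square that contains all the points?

The bounding box has width 13 and height 9.
An axis-aligned square enclosing the set must have side ≥ max(width, height).
So the minimum side is max(13, 9) = 13.

13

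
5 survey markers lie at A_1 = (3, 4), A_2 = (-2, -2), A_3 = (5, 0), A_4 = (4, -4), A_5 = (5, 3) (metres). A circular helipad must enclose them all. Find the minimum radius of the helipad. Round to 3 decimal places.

4.372

A smallest enclosing disk is always determined by at most three of the input points on its boundary.
The minimum enclosing circle is determined by three boundary points: A_2, A_4, A_5.
Their circumcentre is (43/22, -3/22) with r² = 4625/242.
The farthest remaining point A_1 is at distance² 4405/242 ≤ 4625/242.
r = √(4625/242) ≈ 4.372.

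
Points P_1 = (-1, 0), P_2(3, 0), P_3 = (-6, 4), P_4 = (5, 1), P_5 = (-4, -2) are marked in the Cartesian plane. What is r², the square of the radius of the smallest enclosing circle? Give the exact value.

32.5

The minimum enclosing circle of a finite set is fixed by two of the points (as a diameter) or three (as a circumcircle).
The farthest pair is P_3–P_4 with squared distance 130. The circle on this segment as diameter has centre (-0.5, 2.5) and r² = 130/4 = 32.5.
Check P_1: distance² to centre = 6.5 ≤ 32.5, so it lies inside.
All remaining points lie in this disk, and no smaller disk contains both endpoints, so this is the minimum enclosing circle.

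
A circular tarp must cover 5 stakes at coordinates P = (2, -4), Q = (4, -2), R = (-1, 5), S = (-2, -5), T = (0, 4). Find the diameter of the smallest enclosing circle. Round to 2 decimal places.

10.17

A smallest enclosing disk is always determined by at most three of the input points on its boundary.
The minimum enclosing circle is determined by three boundary points: Q, R, S.
Their circumcentre is (-27/38, -3/38) with r² = 18685/722.
The farthest remaining point P is at distance² 16405/722 ≤ 18685/722.
Diameter = 2r = 2√(18685/722) ≈ 10.17.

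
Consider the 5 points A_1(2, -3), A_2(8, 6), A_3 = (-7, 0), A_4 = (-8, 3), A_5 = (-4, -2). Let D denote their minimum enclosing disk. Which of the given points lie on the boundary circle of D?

The minimum enclosing circle is determined by three boundary points: A_2, A_3, A_4.
Their circumcentre is (3/34, 137/34) with r² = 38425/578.
The farthest remaining point A_1 is at distance² 30673/578 ≤ 38425/578.
The points at distance exactly r from the centre are A_2, A_3, A_4 — 3 points.

A_2, A_3, A_4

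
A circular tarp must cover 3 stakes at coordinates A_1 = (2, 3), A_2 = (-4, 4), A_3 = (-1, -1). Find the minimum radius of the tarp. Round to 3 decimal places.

Side lengths²: A_1A_2² = 37, A_1A_3² = 25, A_2A_3² = 34.
Since A_1A_2² = 37 < 34 + 25 = 59, the triangle is acute, so the smallest enclosing circle is the circumcircle.
Circumcentre = (-65/54, 41/18), r² = 15725/1458.
r = √(15725/1458) ≈ 3.284.

3.284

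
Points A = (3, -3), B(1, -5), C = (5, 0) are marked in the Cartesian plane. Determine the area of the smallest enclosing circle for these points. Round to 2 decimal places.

Side lengths²: AB² = 8, AC² = 13, BC² = 41.
Since BC² = 41 ≥ 13 + 8 = 21, the angle opposite BC is not acute, so the smallest enclosing circle has BC as diameter.
Centre = midpoint of BC = (3, -2.5), r² = 41/4 = 10.25.
Area = π·r² = π·10.25 ≈ 32.20.

32.20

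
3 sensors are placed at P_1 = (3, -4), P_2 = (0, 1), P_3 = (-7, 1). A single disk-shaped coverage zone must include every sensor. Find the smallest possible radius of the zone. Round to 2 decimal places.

Side lengths²: P_1P_2² = 34, P_1P_3² = 125, P_2P_3² = 49.
Since P_1P_3² = 125 ≥ 49 + 34 = 83, the angle opposite P_1P_3 is not acute, so the smallest enclosing circle has P_1P_3 as diameter.
Centre = midpoint of P_1P_3 = (-2, -1.5), r² = 125/4 = 31.25.
r = √(31.25) ≈ 5.59.

5.59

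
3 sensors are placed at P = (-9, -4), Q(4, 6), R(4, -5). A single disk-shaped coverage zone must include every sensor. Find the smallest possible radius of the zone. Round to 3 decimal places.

8.225

Side lengths²: PQ² = 269, PR² = 170, QR² = 121.
Since PQ² = 269 < 170 + 121 = 291, the triangle is acute, so the smallest enclosing circle is the circumcircle.
Circumcentre = (-55/26, 0.5), r² = 22865/338.
r = √(22865/338) ≈ 8.225.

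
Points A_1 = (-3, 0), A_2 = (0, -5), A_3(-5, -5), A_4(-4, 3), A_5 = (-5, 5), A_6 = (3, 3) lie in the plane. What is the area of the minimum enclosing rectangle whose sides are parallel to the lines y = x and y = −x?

120

In coordinates u = x + y, v = x − y the rectangle is axis-aligned; the map (x,y)→(u,v) scales areas by 2.
u-values: -3, -5, -10, -1, 0, 6; range = 6 − (-10) = 16.
v-values: -3, 5, 0, -7, -10, 0; range = 5 − (-10) = 15.
Area = (16 × 15) / 2 = 120.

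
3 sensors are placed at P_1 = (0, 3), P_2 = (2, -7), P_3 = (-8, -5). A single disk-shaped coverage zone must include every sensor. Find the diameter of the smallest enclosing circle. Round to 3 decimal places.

Side lengths²: P_1P_2² = 104, P_1P_3² = 128, P_2P_3² = 104.
Since P_1P_3² = 128 < 104 + 104 = 208, the triangle is acute, so the smallest enclosing circle is the circumcircle.
Circumcentre = (-7/3, -8/3), r² = 338/9.
Diameter = 2r = 2√(338/9) ≈ 12.257.

12.257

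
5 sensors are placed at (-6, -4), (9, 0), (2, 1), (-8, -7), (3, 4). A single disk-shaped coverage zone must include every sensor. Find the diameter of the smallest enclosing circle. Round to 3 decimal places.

A smallest enclosing disk is always determined by at most three of the input points on its boundary.
The farthest pair is (9, 0)–(-8, -7) with squared distance 338. The circle on this segment as diameter has centre (0.5, -3.5) and r² = 338/4 = 84.5.
Check (-6, -4): distance² to centre = 42.5 ≤ 84.5, so it lies inside.
All remaining points lie in this disk, and no smaller disk contains both endpoints, so this is the minimum enclosing circle.
Diameter = 2r = 2√(84.5) ≈ 18.385.

18.385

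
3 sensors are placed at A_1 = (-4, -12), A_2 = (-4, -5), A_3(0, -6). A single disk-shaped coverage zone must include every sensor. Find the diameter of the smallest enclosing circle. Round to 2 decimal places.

7.43

Side lengths²: A_1A_2² = 49, A_1A_3² = 52, A_2A_3² = 17.
Since A_1A_3² = 52 < 49 + 17 = 66, the triangle is acute, so the smallest enclosing circle is the circumcircle.
Circumcentre = (-2.75, -8.5), r² = 13.8125.
Diameter = 2r = 2√(13.8125) ≈ 7.43.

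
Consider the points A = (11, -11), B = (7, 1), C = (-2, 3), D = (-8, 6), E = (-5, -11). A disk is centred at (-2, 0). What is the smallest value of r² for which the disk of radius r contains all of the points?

The required radius is the distance from (-2, 0) to the farthest point.
Squared distances: 290, 82, 9, 72, 130.
Maximum is 290, attained at A.

290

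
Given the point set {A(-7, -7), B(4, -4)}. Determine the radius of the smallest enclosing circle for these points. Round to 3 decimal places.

5.701

The smallest circle enclosing two points has them as diameter endpoints.
Centre = midpoint = (-1.5, -5.5); r² = |AB|²/4 = 130/4 = 32.5.
r = √(32.5) ≈ 5.701.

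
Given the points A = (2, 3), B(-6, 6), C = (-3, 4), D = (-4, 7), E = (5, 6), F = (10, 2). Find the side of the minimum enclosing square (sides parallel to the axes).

16

The bounding box has width 16 and height 5.
An axis-aligned square enclosing the set must have side ≥ max(width, height).
So the minimum side is max(16, 5) = 16.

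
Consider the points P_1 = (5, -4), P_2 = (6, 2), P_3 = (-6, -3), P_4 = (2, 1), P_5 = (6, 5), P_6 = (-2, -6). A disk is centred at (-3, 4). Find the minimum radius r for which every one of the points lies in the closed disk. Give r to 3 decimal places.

The required radius is the distance from (-3, 4) to the farthest point.
Squared distances: 128, 85, 58, 34, 82, 101.
Maximum is 128, attained at P_1.
r = √128 ≈ 11.314.

11.314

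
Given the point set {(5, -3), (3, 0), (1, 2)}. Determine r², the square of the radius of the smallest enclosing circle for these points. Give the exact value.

10.25

Call the three points A, B, C in the order given.
Side lengths²: AB² = 13, AC² = 41, BC² = 8.
Since AC² = 41 ≥ 13 + 8 = 21, the angle opposite AC is not acute, so the smallest enclosing circle has AC as diameter.
Centre = midpoint of AC = (3, -0.5), r² = 41/4 = 10.25.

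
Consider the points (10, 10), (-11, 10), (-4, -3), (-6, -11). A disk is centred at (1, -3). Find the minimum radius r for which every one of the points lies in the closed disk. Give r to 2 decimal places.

The required radius is the distance from (1, -3) to the farthest point.
Squared distances: 250, 313, 25, 113.
Maximum is 313, attained at (-11, 10).
r = √313 ≈ 17.69.

17.69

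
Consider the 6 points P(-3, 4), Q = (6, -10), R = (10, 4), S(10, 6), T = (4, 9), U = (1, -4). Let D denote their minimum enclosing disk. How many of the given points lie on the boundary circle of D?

The minimum enclosing circle of a finite set is fixed by two of the points (as a diameter) or three (as a circumcircle).
The farthest pair is Q–T with squared distance 365. The circle on this segment as diameter has centre (5, -0.5) and r² = 365/4 = 91.25.
Check P: distance² to centre = 84.25 ≤ 91.25, so it lies inside.
All remaining points lie in this disk, and no smaller disk contains both endpoints, so this is the minimum enclosing circle.
The points at distance exactly r from the centre are Q, T — 2 points.

2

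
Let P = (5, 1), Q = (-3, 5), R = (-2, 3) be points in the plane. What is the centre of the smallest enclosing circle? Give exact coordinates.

(1, 3)

Side lengths²: PQ² = 80, PR² = 53, QR² = 5.
Since PQ² = 80 ≥ 53 + 5 = 58, the angle opposite PQ is not acute, so the smallest enclosing circle has PQ as diameter.
Centre = midpoint of PQ = (1, 3), r² = 80/4 = 20.
Centre = (1, 3).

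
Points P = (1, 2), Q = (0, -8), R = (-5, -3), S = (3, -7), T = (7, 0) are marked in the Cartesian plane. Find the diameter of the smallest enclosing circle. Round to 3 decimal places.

The minimum enclosing circle is determined by three boundary points: Q, R, T.
Their circumcentre is (1.1, -1.9) with r² = 38.42.
The farthest remaining point S is at distance² 29.62 ≤ 38.42.
Diameter = 2r = 2√(38.42) ≈ 12.397.

12.397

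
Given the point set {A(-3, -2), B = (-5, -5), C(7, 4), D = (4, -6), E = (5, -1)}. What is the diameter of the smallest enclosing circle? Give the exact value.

15

The farthest pair is B–C with squared distance 225. The circle on this segment as diameter has centre (1, -0.5) and r² = 225/4 = 56.25.
Check A: distance² to centre = 18.25 ≤ 56.25, so it lies inside.
All remaining points lie in this disk, and no smaller disk contains both endpoints, so this is the minimum enclosing circle.
Diameter = 2r = 2√(56.25) = 15.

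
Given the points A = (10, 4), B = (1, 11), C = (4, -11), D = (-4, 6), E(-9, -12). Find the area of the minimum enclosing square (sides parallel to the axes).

The bounding box has width 19 and height 23.
An axis-aligned square enclosing the set must have side ≥ max(width, height).
So the minimum side is max(19, 23) = 23.
Area = 23² = 529.

529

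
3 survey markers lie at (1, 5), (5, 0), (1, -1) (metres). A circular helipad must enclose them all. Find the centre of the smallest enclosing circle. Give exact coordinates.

(2.375, 2)

Call the three points A, B, C in the order given.
Side lengths²: AB² = 41, AC² = 36, BC² = 17.
Since AB² = 41 < 36 + 17 = 53, the triangle is acute, so the smallest enclosing circle is the circumcircle.
Circumcentre = (2.375, 2), r² = 10.890625.
Centre = (2.375, 2).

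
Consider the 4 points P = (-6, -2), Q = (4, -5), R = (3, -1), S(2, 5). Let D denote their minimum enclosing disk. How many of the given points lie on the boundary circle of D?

3

The minimum enclosing circle of a finite set is fixed by two of the points (as a diameter) or three (as a circumcircle).
The minimum enclosing circle is determined by three boundary points: P, Q, S.
Their circumcentre is (-13/94, -59/94) with r² = 160121/4418.
The farthest remaining point R is at distance² 44125/4418 ≤ 160121/4418.
The points at distance exactly r from the centre are P, Q, S — 3 points.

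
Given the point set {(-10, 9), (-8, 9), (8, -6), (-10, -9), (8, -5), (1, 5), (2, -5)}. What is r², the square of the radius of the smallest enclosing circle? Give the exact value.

141.0625

The minimum enclosing circle of a finite set is fixed by two of the points (as a diameter) or three (as a circumcircle).
The minimum enclosing circle is determined by three boundary points: (-10, 9), (8, -6), (-10, -9).
Their circumcentre is (-2.25, 0) with r² = 141.0625.
The farthest remaining point (8, -5) is at distance² 130.0625 ≤ 141.0625.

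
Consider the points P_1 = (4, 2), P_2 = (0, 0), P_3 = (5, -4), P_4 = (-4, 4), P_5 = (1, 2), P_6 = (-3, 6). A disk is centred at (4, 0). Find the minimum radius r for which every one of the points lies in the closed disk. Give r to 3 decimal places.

The required radius is the distance from (4, 0) to the farthest point.
Squared distances: 4, 16, 17, 80, 13, 85.
Maximum is 85, attained at P_6.
r = √85 ≈ 9.220.

9.220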